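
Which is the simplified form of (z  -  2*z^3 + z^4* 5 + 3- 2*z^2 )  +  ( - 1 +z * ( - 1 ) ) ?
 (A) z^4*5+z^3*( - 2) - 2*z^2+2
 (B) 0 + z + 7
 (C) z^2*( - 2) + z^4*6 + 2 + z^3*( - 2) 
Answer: A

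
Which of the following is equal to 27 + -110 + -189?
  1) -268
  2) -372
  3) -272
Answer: 3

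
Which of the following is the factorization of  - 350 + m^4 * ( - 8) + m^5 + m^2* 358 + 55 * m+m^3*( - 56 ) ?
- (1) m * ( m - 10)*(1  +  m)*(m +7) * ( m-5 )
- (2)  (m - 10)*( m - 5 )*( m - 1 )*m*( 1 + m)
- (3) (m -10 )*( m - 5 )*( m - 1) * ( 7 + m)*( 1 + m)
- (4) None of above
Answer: 3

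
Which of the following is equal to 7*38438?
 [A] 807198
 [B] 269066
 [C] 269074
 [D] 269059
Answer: B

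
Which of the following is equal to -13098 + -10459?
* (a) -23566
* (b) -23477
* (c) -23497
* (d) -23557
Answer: d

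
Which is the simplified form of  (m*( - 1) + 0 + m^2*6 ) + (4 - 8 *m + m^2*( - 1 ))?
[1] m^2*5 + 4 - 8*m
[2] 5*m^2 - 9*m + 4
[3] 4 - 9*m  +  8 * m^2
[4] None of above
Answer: 2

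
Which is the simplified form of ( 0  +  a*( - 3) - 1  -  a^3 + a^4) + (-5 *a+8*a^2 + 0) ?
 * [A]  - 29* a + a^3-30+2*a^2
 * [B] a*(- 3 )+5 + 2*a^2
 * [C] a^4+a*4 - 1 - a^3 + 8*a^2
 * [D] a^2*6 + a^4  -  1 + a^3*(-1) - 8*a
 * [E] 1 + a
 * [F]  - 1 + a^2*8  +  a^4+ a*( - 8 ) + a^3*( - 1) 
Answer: F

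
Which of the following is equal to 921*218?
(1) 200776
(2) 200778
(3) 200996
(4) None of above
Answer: 2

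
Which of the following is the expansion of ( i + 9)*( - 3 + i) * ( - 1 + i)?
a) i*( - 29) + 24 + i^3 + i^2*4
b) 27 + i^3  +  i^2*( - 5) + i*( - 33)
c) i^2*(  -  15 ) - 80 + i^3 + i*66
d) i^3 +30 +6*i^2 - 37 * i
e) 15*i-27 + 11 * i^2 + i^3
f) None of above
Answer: f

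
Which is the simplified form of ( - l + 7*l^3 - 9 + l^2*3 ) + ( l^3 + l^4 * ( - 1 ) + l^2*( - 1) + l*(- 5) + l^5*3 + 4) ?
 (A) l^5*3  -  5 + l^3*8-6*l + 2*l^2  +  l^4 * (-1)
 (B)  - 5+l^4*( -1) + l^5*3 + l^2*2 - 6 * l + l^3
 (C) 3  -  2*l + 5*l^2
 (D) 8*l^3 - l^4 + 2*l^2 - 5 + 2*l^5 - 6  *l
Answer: A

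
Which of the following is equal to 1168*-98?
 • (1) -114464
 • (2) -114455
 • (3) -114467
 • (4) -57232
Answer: 1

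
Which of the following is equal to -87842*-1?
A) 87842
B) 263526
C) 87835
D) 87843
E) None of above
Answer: A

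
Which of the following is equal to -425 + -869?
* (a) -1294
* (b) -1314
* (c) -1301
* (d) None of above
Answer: a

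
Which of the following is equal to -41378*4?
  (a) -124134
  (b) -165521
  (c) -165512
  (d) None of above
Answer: c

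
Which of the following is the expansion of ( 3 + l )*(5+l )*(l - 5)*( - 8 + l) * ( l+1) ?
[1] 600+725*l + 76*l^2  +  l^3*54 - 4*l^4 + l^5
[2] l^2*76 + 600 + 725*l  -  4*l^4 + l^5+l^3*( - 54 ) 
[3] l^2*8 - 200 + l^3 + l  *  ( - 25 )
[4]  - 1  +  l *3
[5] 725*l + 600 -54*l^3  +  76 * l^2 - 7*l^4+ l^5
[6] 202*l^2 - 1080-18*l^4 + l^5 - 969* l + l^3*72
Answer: 2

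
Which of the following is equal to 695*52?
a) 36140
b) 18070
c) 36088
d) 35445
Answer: a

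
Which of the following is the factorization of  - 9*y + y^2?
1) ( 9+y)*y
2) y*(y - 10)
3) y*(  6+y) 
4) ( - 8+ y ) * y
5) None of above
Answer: 5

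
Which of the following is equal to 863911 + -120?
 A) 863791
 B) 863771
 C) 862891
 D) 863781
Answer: A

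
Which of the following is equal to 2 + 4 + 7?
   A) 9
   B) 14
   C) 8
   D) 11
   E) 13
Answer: E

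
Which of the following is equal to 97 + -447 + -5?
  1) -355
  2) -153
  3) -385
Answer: 1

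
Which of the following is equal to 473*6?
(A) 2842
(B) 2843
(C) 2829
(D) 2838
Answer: D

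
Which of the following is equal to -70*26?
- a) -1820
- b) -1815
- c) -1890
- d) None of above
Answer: a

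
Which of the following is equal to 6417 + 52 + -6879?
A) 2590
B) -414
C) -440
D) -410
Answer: D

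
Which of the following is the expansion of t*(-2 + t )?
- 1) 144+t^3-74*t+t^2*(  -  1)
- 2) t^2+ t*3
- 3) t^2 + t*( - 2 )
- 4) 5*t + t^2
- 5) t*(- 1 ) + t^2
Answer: 3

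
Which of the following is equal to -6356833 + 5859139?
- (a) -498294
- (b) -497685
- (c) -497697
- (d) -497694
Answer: d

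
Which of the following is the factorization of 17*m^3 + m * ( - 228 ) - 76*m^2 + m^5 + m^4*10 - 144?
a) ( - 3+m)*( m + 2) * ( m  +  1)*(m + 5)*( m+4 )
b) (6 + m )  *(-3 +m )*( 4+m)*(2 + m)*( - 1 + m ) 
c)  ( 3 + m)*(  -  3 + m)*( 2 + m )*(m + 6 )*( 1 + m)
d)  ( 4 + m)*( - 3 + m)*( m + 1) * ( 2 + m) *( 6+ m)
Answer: d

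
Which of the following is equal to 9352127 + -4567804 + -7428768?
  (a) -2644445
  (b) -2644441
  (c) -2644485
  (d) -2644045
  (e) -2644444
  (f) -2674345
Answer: a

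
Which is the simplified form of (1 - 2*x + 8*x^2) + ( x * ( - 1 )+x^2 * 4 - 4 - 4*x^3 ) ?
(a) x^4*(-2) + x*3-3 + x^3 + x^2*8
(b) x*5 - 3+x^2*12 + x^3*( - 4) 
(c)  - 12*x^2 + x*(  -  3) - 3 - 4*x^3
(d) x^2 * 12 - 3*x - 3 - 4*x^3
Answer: d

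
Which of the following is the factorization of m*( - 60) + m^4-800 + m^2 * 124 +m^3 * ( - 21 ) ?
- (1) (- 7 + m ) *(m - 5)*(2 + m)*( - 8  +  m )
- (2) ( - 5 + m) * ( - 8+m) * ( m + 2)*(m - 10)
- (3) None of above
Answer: 2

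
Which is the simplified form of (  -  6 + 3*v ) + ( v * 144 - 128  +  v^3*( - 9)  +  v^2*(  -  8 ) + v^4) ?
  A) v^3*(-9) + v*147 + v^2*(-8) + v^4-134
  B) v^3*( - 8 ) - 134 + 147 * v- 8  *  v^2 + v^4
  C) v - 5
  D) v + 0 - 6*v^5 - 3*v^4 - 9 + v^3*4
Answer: A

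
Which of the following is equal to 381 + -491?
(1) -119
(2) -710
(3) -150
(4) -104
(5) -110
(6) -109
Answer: 5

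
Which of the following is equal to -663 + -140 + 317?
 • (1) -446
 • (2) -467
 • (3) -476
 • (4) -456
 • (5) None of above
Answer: 5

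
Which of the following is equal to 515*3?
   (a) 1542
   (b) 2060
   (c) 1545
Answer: c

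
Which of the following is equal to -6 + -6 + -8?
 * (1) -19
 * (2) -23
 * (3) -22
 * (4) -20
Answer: 4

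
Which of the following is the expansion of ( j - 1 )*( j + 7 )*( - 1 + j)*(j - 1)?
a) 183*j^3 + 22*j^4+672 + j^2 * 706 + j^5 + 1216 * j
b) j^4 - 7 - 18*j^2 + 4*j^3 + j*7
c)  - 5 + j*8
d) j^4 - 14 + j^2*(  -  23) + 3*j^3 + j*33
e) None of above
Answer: e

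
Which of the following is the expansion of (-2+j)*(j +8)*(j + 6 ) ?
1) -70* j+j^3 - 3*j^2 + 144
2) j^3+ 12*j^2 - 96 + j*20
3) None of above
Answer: 2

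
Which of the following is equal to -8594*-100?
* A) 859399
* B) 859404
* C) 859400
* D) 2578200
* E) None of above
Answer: C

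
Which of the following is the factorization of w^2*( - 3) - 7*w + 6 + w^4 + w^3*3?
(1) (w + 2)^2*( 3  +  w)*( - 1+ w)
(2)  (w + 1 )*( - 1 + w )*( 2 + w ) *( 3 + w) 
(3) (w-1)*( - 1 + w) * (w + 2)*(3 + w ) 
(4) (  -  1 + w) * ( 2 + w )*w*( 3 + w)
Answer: 3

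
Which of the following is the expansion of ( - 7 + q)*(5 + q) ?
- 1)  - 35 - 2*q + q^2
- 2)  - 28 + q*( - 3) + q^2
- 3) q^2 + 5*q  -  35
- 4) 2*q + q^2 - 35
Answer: 1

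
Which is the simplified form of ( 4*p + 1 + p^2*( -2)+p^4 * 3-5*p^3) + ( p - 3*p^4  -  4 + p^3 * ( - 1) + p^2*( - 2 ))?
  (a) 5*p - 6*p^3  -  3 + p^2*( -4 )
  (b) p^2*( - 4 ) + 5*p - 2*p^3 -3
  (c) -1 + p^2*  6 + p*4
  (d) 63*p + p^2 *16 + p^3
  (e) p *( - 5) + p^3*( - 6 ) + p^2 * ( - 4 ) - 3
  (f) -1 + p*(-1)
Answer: a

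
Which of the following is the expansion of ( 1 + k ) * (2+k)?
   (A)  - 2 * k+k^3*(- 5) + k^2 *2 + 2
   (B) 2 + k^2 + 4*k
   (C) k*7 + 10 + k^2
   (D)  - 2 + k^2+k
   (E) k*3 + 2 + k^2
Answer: E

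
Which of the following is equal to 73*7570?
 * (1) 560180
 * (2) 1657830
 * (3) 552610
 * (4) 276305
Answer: 3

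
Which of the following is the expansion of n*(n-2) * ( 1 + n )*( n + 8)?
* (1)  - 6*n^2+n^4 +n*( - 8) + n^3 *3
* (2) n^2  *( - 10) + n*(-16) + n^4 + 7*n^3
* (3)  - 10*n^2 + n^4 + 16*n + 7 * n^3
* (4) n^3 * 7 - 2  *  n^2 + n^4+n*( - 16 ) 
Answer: 2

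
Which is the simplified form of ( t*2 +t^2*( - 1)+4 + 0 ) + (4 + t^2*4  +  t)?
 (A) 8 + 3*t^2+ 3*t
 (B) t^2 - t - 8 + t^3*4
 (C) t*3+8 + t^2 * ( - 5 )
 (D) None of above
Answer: A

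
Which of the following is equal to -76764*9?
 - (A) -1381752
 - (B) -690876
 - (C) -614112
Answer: B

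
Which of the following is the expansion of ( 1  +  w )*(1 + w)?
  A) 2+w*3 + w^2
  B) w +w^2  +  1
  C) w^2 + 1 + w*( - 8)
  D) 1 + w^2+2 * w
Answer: D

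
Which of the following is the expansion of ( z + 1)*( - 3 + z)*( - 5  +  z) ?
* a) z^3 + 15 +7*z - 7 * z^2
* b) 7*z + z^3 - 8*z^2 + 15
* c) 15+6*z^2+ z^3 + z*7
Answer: a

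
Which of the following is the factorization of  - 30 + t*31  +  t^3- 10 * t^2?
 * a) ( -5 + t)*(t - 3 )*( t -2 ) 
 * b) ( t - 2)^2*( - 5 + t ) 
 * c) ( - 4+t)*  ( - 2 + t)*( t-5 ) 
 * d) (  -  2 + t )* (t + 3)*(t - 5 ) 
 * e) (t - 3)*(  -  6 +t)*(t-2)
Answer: a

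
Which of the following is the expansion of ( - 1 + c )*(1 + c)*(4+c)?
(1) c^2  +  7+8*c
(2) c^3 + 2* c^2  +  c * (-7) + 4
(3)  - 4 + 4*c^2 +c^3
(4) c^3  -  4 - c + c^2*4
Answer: 4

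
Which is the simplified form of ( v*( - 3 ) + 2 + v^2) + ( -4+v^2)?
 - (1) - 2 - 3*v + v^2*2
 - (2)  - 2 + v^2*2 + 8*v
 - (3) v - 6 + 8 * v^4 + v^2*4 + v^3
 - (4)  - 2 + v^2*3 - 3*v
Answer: 1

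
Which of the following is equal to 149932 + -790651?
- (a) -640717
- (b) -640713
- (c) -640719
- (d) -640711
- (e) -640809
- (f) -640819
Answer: c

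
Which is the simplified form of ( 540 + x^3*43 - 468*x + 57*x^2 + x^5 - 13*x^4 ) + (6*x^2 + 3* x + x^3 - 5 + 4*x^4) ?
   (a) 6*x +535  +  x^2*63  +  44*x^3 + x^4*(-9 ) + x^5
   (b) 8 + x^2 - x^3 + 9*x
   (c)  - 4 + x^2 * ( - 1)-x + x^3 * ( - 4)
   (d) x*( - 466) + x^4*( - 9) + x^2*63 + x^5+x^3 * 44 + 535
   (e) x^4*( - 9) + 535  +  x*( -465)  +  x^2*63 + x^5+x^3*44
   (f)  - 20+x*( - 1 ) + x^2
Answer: e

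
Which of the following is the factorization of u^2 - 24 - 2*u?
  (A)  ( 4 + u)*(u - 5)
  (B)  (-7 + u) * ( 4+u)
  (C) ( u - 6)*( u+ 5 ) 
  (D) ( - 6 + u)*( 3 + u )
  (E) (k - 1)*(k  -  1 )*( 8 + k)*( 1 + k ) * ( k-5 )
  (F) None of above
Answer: F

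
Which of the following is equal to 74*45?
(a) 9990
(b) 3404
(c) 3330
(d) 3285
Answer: c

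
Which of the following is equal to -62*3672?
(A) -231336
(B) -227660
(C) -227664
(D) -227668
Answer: C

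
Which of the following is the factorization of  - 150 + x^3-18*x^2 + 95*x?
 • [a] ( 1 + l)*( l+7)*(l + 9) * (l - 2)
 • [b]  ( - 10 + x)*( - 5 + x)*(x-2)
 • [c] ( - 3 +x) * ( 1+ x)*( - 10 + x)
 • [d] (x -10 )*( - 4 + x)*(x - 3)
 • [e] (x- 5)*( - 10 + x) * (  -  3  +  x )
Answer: e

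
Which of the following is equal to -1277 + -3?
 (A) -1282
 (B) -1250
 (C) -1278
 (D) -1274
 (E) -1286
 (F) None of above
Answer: F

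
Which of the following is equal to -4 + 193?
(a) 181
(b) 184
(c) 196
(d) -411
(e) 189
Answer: e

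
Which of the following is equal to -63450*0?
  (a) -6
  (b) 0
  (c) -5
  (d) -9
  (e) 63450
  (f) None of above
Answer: b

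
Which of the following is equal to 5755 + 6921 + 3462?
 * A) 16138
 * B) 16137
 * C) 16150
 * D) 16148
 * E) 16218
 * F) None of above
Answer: A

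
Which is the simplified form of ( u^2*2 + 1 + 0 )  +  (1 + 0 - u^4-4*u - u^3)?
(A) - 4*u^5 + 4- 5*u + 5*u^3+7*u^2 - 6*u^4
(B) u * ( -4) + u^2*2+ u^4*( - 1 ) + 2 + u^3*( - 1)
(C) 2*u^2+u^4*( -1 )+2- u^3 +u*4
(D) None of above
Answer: B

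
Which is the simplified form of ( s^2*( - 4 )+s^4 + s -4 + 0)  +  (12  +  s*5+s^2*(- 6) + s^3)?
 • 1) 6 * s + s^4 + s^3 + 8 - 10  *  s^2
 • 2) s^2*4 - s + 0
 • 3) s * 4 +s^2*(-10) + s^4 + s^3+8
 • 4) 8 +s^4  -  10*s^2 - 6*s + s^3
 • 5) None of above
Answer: 1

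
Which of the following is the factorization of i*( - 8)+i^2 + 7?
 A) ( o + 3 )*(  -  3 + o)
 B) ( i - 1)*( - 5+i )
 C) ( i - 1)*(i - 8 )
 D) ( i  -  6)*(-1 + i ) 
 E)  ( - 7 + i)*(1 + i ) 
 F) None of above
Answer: F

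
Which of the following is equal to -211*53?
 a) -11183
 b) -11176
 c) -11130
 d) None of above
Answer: a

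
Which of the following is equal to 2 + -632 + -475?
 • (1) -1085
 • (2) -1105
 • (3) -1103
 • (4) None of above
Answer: 2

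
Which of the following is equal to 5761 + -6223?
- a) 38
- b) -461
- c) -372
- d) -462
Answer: d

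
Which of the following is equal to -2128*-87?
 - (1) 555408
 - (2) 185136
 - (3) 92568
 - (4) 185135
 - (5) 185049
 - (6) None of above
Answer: 2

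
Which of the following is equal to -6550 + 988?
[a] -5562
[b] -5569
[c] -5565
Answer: a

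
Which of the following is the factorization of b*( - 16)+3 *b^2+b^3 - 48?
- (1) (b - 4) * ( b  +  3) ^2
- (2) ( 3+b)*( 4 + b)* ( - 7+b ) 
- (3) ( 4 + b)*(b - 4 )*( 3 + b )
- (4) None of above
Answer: 3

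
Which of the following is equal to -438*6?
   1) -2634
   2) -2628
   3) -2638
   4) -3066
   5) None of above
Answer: 2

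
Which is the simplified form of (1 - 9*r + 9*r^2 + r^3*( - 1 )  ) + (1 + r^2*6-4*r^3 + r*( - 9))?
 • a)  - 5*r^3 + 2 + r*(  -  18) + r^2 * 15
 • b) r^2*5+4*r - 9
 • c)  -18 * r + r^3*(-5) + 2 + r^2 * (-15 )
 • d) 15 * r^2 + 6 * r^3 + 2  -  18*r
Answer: a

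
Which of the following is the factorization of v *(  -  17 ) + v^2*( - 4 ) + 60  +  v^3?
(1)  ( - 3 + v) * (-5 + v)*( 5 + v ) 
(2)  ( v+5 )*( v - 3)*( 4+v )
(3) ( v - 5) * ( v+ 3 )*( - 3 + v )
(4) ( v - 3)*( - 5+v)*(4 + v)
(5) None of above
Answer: 4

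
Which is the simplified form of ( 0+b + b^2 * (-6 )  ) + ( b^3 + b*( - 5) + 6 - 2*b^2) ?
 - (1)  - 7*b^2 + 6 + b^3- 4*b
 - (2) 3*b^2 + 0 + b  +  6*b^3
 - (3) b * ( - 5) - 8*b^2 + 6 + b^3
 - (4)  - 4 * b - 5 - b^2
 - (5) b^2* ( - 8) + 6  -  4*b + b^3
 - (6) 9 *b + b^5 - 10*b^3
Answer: 5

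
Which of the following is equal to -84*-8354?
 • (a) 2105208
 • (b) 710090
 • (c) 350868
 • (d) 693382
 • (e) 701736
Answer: e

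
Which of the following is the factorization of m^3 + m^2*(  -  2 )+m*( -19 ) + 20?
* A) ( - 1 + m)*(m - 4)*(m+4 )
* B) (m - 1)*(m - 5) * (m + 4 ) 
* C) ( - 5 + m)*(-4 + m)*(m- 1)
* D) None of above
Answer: B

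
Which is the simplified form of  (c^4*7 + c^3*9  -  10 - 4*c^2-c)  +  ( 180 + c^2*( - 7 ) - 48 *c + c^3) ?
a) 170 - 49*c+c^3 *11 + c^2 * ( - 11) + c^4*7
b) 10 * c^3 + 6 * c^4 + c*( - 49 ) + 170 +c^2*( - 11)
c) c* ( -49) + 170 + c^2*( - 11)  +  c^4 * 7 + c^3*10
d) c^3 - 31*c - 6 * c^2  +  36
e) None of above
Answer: c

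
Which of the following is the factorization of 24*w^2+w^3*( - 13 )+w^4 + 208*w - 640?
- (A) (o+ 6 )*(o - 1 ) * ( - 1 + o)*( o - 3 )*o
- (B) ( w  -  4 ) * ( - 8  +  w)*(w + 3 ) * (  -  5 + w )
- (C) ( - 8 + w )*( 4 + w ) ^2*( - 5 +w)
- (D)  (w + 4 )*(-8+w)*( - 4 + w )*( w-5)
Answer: D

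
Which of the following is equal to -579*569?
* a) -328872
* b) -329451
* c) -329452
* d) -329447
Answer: b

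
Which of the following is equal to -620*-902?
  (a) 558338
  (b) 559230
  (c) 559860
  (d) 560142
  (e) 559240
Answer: e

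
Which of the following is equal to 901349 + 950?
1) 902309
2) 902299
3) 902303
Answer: 2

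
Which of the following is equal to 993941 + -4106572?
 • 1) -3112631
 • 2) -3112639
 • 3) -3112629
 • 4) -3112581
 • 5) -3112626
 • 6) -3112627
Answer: 1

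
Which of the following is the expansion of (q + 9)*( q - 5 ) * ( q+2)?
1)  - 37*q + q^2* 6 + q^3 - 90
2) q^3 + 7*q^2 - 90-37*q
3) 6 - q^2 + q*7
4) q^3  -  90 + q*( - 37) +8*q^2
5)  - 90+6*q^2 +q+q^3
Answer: 1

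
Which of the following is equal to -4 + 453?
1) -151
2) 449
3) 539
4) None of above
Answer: 2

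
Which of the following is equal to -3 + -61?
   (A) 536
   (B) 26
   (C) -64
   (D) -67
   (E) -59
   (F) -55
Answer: C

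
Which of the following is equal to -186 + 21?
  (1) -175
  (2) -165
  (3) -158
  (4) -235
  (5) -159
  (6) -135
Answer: 2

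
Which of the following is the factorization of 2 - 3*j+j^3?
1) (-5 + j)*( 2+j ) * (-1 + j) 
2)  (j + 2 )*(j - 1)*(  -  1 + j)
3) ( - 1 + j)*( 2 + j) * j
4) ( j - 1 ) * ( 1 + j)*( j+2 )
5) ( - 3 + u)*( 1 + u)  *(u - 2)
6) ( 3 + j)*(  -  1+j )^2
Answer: 2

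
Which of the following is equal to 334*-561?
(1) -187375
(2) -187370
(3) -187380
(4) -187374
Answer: 4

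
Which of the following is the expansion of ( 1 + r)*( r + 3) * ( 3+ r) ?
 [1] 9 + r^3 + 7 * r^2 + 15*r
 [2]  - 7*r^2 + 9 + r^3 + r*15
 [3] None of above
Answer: 1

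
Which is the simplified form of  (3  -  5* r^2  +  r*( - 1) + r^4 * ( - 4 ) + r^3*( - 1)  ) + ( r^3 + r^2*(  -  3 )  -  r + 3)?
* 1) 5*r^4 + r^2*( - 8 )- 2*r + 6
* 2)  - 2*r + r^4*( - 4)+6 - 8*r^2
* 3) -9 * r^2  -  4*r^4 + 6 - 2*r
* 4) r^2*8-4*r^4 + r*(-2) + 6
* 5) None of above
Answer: 2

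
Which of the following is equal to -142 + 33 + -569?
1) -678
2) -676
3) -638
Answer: 1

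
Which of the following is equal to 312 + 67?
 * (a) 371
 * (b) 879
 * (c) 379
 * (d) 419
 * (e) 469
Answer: c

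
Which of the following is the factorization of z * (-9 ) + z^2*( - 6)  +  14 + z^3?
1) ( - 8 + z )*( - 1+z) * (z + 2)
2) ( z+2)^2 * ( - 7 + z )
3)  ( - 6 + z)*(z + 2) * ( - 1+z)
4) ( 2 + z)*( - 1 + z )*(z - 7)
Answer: 4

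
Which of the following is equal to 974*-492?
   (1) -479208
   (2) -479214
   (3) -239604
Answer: 1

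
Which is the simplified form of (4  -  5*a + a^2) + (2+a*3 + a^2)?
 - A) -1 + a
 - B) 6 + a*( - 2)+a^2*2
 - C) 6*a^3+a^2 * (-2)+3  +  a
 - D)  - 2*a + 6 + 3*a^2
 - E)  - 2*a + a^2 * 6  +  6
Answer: B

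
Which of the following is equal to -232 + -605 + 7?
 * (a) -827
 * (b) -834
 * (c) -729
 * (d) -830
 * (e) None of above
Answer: d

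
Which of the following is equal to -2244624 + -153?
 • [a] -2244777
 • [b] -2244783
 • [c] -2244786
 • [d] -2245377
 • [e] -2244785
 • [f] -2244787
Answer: a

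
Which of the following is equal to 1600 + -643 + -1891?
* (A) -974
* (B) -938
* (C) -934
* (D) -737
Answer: C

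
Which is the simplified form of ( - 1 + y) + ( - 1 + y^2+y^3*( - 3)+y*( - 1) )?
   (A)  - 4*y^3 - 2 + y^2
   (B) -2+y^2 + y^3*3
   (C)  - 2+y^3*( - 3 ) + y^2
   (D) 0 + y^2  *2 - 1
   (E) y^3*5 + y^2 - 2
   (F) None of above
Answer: C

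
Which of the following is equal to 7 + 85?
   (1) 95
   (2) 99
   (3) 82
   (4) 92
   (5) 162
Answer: 4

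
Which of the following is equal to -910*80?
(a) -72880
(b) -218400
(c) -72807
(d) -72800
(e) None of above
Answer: d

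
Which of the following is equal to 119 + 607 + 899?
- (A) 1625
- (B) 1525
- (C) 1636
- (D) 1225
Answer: A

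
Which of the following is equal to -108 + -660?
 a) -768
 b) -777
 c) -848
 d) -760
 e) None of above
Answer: a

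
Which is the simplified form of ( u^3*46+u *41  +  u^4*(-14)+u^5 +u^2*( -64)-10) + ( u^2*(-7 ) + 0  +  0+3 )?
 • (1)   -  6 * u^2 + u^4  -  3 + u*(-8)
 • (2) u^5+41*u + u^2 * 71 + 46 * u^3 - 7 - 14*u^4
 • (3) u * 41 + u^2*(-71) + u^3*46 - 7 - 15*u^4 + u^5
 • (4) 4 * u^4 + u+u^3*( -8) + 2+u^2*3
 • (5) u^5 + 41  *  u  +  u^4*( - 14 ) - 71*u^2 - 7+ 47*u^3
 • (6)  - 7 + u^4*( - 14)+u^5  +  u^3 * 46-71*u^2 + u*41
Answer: 6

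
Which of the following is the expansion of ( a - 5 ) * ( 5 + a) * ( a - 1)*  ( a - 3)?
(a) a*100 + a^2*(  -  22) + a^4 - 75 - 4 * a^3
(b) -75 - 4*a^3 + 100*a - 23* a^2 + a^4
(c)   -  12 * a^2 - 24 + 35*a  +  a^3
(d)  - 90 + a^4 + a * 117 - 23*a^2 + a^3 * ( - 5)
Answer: a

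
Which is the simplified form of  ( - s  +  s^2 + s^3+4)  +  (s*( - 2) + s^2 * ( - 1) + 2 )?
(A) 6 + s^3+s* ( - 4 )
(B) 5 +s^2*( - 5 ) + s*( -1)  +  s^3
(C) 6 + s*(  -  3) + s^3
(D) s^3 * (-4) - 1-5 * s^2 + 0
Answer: C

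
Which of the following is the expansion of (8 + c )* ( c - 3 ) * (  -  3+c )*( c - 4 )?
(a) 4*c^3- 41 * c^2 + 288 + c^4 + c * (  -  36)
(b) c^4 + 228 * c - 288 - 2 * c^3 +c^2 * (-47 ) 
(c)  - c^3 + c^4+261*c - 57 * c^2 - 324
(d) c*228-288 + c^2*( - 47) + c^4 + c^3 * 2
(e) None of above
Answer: b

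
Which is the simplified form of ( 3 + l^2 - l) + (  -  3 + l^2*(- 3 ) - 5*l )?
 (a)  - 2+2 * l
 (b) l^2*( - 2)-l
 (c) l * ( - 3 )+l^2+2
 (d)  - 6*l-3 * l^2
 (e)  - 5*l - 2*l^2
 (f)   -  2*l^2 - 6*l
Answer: f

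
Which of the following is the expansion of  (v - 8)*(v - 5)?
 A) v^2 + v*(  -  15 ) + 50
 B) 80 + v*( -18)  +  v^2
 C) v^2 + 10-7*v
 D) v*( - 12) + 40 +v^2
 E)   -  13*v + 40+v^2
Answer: E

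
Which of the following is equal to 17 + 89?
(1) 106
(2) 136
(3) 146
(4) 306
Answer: 1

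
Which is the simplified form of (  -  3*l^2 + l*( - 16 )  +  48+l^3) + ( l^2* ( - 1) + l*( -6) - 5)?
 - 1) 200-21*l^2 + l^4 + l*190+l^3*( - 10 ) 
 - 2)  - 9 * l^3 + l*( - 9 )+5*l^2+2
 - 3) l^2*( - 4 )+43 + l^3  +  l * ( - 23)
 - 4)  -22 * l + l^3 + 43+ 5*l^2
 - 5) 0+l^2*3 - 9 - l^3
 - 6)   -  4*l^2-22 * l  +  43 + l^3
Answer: 6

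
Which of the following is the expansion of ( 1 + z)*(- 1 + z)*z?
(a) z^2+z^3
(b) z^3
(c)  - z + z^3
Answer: c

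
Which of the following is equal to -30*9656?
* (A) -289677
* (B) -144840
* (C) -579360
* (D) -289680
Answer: D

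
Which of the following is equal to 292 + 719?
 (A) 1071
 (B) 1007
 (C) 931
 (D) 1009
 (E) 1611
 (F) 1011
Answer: F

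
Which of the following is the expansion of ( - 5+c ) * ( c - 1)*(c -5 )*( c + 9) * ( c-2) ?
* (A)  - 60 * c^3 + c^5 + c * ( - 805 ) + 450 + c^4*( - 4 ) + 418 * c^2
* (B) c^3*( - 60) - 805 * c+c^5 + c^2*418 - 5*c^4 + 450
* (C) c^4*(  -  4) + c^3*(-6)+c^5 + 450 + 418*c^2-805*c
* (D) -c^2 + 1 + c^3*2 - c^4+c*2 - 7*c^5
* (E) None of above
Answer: A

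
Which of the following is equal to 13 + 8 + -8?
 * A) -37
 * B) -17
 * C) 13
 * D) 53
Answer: C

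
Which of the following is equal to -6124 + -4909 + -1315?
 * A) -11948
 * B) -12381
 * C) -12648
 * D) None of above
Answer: D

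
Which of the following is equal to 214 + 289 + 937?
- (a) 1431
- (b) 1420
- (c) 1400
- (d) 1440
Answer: d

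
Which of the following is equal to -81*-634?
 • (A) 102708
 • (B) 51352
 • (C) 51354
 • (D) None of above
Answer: C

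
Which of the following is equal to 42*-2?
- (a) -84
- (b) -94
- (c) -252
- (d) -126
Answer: a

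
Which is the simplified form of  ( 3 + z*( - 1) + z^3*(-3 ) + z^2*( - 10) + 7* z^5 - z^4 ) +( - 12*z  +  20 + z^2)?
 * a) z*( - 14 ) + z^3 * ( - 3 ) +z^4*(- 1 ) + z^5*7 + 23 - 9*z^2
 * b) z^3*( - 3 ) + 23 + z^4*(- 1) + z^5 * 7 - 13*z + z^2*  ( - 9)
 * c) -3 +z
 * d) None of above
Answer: b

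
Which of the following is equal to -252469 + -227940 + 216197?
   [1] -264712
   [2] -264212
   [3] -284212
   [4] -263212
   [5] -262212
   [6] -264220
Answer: 2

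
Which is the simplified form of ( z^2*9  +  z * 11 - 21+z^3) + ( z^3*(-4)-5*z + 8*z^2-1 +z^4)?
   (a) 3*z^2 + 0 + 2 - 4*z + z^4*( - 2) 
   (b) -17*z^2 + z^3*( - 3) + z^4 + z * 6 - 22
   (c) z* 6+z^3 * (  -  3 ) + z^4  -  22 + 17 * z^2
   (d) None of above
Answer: c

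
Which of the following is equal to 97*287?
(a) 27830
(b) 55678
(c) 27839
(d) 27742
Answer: c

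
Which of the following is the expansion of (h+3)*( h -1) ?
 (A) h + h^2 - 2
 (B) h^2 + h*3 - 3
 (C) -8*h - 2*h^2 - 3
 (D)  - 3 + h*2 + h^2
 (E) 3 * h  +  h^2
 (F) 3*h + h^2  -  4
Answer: D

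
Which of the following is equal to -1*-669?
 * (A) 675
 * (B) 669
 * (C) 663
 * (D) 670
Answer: B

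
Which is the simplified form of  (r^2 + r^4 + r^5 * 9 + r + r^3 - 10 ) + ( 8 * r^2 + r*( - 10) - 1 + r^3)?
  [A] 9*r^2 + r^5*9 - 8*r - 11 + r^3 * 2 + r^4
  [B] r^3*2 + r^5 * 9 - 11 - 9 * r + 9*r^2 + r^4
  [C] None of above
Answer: B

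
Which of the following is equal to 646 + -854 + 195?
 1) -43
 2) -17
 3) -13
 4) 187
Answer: 3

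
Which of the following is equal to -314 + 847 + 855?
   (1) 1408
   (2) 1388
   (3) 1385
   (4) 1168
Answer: 2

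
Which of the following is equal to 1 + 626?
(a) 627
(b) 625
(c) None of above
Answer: a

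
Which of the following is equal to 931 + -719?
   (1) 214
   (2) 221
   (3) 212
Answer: 3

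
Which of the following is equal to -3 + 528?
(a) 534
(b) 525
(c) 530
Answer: b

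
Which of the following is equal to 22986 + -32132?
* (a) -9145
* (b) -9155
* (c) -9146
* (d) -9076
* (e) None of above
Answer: c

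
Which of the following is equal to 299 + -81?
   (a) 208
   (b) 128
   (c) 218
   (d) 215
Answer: c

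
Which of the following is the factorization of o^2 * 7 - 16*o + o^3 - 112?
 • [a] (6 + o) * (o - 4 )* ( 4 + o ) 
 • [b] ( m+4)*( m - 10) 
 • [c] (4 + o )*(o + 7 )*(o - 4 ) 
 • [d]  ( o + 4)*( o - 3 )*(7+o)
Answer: c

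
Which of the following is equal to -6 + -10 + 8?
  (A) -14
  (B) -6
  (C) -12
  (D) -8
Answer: D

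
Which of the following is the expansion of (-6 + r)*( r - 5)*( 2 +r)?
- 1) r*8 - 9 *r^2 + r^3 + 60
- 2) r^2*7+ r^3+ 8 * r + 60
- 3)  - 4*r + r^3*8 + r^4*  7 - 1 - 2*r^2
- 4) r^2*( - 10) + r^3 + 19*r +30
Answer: 1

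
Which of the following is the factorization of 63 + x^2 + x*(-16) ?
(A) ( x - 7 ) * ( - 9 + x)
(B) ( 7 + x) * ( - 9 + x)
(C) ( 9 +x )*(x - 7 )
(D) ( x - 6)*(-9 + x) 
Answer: A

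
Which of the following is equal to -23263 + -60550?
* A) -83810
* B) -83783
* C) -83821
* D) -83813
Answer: D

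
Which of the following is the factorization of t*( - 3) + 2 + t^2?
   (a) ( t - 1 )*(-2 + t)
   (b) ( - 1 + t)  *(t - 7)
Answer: a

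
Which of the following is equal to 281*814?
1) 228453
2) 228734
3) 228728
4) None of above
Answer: 2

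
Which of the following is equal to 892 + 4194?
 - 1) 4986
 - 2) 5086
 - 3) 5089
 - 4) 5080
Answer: 2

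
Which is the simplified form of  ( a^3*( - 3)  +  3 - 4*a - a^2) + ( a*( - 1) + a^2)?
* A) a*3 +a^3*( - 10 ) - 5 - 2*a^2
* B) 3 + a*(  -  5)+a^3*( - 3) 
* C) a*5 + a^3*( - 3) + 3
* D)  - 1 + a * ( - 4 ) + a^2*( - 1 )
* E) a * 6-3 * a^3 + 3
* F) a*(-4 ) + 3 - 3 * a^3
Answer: B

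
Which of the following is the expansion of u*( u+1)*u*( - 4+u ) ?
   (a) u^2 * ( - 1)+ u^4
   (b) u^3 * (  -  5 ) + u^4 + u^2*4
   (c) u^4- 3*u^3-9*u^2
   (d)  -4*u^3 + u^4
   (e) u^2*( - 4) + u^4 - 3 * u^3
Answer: e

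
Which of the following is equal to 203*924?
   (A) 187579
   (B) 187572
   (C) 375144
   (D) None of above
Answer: B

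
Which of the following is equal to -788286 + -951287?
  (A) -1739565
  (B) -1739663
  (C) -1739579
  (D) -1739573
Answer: D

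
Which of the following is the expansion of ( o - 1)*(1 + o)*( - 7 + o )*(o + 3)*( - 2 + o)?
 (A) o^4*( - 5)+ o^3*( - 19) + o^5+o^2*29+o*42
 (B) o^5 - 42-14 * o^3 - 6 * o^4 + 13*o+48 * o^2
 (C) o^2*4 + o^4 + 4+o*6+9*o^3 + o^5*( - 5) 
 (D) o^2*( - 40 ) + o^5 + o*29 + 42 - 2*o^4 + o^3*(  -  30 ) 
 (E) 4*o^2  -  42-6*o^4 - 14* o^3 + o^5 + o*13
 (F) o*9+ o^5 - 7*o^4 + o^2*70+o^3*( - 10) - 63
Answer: B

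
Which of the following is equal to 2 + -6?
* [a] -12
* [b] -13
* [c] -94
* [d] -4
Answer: d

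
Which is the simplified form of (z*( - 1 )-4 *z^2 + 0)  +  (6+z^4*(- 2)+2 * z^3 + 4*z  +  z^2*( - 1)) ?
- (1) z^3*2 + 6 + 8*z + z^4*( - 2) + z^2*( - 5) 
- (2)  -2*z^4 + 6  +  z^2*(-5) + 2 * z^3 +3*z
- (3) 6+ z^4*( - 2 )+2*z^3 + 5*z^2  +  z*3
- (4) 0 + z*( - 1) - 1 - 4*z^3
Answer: 2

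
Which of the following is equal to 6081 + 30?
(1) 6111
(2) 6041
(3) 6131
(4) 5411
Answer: 1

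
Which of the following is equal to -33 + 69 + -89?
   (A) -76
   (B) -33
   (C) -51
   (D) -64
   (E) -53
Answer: E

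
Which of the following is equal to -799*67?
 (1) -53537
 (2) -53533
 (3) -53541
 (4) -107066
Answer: 2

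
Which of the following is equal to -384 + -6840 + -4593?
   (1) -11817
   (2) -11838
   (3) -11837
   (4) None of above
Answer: 1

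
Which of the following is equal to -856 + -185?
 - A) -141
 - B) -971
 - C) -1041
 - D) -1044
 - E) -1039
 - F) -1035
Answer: C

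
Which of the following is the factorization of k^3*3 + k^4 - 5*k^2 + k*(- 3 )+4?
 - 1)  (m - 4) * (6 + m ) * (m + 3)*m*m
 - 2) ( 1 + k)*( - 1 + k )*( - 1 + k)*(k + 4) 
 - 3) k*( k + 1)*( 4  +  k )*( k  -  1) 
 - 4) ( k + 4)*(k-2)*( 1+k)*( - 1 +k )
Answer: 2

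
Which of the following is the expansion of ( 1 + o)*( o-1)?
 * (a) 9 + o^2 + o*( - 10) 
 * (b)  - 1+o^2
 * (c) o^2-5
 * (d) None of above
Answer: b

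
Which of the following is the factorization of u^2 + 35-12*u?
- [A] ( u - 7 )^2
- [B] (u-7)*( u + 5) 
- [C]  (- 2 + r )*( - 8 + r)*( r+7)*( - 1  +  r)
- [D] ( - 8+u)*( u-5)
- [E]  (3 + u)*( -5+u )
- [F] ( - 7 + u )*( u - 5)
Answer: F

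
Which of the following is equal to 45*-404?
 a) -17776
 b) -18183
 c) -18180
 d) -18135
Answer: c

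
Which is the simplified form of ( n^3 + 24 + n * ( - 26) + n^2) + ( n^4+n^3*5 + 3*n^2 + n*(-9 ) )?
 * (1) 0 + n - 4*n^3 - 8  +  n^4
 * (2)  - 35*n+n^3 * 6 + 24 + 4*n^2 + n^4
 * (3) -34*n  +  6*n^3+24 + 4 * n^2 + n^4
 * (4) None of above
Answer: 2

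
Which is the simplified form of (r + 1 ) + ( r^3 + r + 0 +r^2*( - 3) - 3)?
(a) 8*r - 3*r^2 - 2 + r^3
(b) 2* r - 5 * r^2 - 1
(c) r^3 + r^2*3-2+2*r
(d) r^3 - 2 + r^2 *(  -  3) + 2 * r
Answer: d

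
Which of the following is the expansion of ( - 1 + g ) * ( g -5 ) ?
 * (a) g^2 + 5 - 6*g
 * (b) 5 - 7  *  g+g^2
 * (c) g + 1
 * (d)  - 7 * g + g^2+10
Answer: a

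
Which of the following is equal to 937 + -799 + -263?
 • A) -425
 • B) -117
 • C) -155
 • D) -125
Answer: D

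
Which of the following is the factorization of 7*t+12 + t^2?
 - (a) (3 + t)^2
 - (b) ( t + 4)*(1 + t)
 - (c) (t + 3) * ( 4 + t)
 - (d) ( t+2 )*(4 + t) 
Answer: c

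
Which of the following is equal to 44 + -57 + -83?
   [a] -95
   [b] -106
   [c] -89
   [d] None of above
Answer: d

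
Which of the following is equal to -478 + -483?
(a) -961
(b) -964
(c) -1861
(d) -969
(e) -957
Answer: a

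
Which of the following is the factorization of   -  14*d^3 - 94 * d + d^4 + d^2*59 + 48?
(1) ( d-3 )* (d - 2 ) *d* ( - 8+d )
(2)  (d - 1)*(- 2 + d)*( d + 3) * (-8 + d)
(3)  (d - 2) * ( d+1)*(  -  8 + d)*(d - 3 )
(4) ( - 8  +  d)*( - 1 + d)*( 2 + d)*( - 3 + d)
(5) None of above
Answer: 5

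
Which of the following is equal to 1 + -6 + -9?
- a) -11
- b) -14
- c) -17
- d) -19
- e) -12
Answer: b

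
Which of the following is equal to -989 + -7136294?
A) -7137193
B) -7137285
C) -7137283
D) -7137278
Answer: C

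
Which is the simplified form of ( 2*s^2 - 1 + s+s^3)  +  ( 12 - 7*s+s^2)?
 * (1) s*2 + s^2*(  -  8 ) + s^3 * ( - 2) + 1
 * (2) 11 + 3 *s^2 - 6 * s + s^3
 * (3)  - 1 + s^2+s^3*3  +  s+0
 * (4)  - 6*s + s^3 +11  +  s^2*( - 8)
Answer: 2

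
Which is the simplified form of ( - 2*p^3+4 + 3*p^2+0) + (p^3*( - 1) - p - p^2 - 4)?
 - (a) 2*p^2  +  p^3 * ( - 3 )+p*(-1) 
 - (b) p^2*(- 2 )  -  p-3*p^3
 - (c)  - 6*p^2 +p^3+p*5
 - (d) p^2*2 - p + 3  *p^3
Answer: a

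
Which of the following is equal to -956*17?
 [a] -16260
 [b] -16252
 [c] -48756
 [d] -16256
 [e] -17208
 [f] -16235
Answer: b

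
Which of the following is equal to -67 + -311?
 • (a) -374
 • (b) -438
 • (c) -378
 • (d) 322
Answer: c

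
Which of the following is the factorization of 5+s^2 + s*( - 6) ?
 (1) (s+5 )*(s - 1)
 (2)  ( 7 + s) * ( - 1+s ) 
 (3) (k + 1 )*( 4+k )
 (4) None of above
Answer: 4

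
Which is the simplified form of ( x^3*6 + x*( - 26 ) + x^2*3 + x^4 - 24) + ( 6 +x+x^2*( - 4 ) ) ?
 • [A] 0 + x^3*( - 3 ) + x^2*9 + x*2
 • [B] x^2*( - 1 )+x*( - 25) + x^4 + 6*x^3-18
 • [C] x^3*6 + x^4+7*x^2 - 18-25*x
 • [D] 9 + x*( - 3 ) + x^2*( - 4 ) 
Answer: B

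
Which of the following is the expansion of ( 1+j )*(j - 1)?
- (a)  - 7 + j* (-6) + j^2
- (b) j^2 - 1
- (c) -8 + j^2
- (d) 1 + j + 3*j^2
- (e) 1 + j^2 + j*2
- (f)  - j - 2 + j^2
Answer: b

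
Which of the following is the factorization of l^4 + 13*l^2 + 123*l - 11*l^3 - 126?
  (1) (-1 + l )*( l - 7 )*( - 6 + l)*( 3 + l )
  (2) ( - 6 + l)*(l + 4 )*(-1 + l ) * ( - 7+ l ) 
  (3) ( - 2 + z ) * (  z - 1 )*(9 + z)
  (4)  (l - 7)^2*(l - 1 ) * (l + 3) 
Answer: 1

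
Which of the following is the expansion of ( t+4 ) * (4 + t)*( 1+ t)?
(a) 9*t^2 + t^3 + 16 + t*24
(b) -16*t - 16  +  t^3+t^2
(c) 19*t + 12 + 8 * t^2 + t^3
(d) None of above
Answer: a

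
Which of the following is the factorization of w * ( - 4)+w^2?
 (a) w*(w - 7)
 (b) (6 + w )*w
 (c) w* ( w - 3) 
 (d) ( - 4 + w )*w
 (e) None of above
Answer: d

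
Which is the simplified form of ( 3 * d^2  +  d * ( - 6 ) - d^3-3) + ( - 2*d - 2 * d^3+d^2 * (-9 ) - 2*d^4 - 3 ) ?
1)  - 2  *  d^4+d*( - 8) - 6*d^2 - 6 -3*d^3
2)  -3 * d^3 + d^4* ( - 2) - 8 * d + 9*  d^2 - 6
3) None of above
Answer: 1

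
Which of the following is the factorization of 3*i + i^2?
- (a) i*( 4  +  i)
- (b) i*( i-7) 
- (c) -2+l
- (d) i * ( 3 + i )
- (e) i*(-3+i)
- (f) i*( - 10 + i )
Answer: d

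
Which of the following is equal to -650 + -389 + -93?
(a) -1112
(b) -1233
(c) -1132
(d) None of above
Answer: c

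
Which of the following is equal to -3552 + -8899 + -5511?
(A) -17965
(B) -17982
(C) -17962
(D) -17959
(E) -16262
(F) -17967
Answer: C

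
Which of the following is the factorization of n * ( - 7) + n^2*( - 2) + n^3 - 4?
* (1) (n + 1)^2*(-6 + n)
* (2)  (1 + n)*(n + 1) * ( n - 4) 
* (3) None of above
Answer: 2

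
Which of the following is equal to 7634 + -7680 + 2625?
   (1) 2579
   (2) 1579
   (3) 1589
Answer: 1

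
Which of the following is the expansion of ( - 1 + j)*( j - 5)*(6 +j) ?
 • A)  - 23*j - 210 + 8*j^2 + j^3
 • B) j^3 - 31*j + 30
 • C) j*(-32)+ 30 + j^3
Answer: B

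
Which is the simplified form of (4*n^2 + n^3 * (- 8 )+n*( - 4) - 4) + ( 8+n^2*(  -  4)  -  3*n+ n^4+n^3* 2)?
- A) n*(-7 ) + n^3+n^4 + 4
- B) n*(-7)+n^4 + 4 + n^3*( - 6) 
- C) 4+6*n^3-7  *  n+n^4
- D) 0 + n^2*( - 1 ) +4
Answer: B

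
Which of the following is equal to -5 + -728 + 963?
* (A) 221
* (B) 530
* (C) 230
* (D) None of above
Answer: C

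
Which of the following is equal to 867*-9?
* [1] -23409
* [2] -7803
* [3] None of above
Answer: 2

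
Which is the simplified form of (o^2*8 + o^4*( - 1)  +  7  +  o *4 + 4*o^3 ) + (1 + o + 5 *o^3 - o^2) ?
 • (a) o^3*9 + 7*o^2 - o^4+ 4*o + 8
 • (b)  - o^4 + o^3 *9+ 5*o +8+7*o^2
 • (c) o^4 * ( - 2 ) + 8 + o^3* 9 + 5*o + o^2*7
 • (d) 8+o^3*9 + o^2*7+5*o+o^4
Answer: b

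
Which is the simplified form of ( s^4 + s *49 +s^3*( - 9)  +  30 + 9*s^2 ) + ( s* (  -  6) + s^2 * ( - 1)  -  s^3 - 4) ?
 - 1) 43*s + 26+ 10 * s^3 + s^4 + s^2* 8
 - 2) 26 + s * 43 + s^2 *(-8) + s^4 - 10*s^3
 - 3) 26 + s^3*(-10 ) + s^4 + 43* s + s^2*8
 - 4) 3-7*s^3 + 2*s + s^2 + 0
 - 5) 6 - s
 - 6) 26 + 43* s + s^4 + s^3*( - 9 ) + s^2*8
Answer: 3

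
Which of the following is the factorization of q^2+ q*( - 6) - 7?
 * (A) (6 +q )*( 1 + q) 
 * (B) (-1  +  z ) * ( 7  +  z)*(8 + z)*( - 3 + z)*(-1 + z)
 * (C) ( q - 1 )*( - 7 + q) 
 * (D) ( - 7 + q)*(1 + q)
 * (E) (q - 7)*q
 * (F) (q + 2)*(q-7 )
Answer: D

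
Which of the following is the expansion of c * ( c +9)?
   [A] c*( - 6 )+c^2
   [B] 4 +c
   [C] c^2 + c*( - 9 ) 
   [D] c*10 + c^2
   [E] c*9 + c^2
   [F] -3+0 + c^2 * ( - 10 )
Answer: E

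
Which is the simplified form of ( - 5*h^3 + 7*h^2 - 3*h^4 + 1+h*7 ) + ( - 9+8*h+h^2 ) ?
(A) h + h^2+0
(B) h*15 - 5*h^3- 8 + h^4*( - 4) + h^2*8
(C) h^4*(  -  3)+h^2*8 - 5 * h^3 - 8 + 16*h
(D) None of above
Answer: D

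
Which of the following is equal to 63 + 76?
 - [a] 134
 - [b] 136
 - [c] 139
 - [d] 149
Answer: c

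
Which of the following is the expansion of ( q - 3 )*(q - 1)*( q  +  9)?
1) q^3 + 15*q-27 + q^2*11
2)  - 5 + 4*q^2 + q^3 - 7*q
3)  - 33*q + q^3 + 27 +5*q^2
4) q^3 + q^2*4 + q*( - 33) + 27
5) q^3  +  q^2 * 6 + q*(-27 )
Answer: 3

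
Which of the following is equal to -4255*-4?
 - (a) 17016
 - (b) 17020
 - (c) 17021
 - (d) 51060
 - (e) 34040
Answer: b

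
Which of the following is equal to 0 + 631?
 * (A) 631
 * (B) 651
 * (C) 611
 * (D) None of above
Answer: A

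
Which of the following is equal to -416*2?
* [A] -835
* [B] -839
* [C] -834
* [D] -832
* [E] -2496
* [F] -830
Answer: D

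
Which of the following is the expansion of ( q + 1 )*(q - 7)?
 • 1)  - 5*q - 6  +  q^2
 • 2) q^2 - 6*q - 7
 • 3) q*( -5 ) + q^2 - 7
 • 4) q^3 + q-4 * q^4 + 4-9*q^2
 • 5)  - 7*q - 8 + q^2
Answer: 2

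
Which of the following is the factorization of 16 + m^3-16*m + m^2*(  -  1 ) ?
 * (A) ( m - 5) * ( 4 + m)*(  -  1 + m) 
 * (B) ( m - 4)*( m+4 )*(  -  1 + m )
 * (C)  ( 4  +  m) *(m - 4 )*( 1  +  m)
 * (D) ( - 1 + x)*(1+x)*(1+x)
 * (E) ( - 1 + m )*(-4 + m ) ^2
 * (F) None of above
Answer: B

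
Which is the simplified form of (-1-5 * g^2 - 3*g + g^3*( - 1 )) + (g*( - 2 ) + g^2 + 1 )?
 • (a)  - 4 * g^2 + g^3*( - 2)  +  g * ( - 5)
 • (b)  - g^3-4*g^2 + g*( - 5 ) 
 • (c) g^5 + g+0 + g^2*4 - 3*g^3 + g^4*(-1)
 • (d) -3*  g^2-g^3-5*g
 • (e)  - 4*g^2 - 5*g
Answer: b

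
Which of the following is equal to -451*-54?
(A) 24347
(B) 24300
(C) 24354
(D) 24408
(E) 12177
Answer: C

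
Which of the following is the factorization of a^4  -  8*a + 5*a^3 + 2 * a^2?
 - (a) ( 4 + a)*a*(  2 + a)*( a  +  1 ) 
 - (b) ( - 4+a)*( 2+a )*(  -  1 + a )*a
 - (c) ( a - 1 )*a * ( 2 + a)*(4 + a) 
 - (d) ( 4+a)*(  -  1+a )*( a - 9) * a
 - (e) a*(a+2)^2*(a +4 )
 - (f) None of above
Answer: c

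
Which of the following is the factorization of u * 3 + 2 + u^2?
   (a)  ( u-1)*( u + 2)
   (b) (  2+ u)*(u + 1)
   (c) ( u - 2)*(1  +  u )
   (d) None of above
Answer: b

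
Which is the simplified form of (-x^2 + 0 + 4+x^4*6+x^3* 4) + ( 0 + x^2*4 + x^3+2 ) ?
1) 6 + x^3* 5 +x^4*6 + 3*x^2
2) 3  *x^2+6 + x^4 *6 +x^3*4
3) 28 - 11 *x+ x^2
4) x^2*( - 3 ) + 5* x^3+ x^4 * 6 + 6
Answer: 1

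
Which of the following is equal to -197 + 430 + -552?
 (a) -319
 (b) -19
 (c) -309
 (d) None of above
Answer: a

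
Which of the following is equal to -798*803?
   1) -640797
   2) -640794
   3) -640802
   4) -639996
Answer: 2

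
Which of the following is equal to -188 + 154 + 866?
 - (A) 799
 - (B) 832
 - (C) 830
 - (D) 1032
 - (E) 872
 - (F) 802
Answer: B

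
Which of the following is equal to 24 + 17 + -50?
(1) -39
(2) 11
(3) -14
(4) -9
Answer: 4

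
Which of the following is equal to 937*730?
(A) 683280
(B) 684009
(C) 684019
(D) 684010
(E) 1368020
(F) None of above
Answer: D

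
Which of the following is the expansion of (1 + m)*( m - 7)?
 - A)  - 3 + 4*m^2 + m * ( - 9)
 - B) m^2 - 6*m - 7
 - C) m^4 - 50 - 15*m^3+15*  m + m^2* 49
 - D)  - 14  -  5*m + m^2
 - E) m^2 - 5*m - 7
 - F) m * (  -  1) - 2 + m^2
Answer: B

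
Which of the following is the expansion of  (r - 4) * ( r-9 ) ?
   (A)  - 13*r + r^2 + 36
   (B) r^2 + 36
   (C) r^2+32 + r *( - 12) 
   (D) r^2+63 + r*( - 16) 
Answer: A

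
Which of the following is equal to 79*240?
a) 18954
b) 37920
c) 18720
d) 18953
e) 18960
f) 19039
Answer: e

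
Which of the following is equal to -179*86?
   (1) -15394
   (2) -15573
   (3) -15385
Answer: 1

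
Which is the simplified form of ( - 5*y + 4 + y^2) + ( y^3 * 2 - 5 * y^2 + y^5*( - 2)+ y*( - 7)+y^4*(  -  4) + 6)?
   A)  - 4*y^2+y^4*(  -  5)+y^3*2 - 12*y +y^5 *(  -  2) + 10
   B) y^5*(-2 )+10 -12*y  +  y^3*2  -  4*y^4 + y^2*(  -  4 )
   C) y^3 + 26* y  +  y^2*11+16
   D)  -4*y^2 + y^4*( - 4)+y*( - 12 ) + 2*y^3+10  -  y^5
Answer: B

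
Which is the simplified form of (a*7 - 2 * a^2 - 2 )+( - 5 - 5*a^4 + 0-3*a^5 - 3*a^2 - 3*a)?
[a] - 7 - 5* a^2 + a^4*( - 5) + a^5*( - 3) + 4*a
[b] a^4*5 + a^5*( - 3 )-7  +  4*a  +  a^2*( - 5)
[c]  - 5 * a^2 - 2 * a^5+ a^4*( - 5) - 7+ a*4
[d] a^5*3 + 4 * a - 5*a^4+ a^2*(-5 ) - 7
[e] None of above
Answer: a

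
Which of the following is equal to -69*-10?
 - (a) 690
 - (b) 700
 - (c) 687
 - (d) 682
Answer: a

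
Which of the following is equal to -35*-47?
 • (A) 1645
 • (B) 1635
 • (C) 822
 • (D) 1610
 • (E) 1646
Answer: A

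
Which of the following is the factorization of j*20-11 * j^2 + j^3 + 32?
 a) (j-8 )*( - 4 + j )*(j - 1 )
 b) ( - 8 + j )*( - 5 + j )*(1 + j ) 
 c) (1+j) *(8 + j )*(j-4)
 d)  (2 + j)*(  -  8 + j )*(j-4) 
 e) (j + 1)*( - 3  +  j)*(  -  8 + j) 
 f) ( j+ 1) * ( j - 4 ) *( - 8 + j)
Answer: f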